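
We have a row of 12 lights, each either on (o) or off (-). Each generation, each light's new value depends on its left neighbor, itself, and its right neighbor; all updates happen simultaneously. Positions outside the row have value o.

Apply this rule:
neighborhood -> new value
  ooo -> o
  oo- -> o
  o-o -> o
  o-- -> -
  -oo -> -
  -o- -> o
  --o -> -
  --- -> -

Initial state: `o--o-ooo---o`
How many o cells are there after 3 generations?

o--oo-oo----
o---oo-o----
o----ooo----
count of o: 4

4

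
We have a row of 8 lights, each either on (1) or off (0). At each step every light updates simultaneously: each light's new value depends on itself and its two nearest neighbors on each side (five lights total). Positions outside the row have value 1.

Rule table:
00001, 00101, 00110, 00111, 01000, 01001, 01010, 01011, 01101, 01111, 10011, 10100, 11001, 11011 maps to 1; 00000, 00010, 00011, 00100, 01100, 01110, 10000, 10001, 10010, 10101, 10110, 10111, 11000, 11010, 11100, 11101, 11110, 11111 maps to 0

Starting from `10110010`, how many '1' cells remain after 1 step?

step 1: 01001011
count of 1: 4

4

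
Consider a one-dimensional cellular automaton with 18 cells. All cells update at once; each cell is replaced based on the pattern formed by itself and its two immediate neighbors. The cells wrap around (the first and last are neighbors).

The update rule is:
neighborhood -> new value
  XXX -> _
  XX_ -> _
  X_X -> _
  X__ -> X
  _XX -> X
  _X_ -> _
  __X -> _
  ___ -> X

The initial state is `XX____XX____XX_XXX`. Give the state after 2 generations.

X_X_____X____X__XX

generation 1: __XXX_X_XXX_X__X__
generation 2: X_X_____X____X__XX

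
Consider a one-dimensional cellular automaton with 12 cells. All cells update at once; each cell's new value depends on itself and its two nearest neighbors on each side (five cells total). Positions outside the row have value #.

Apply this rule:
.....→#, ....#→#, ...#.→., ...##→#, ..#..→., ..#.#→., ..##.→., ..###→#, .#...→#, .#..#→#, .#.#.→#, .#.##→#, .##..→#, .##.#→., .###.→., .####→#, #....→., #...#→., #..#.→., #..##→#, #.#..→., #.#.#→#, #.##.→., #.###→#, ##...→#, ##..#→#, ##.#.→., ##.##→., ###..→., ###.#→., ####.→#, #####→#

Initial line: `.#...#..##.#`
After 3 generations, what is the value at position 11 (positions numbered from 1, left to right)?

..#...##...#
#..#.#.##.##
.#..###...##
position 11 holds #

#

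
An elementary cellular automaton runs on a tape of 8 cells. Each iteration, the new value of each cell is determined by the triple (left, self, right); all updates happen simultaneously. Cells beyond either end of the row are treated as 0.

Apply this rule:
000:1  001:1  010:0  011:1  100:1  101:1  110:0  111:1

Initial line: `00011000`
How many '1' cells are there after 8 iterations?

4

11110111
11101110
11011101
10111010
01110101
11101010
11010101
10101010
count of 1: 4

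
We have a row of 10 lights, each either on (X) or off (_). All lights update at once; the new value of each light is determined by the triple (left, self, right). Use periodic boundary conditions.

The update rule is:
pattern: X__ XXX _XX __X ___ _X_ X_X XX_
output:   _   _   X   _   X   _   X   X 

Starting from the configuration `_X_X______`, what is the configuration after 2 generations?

__X__XXXXX
_____X___X

_____X___X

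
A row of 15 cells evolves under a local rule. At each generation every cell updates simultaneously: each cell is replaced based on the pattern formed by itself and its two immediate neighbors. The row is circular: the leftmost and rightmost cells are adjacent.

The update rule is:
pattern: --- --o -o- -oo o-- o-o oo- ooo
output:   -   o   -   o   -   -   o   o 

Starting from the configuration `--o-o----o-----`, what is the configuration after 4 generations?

-----o-------o-

-o------o------
o------o-------
------o-------o
-----o-------o-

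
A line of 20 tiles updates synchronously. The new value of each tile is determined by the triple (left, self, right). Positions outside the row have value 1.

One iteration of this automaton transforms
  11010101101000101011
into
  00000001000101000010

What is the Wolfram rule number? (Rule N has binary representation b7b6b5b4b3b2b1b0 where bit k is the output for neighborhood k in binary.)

position 0: 111 → 0  (bit 7 = 0)
position 1: 110 → 0  (bit 6 = 0)
position 2: 101 → 0  (bit 5 = 0)
position 11: 100 → 1  (bit 4 = 1)
position 7: 011 → 1  (bit 3 = 1)
position 3: 010 → 0  (bit 2 = 0)
position 13: 001 → 1  (bit 1 = 1)
position 12: 000 → 0  (bit 0 = 0)
bits b7..b0 = 00011010 = 26

26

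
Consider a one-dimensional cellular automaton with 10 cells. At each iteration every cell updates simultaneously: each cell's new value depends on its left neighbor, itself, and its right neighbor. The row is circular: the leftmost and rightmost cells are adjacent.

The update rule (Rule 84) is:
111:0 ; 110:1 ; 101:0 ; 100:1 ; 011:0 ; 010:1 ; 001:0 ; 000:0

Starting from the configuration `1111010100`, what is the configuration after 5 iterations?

0001010110
0001010011
1001011001
1101001100
0101100110

0101100110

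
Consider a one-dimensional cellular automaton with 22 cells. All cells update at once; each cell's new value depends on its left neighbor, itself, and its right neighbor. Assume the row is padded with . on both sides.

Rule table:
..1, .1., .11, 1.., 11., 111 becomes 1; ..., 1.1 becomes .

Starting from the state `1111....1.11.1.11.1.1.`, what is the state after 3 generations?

111111111.11.1.11.1.11

11111..11.11.1.11.1.11
111111111.11.1.11.1.11
111111111.11.1.11.1.11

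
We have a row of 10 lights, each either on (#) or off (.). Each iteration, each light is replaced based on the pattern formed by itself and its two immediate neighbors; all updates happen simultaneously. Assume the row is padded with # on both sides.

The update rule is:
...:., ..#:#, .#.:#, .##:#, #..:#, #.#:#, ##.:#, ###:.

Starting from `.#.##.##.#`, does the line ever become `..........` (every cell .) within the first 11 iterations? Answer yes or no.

iteration 1: ##########
iteration 2: ..........
all cells are . at iteration 2

yes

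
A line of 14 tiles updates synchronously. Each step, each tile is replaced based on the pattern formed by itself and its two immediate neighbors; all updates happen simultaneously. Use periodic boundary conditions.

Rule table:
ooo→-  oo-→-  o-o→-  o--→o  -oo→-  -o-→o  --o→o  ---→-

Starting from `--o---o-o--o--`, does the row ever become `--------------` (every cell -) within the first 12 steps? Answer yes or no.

-ooo-oo-ooooo-
o------------o
-o----------o-
ooo--------ooo
---o------o---
--ooo----ooo--
-o---o--o---o-
ooo-oooooo-ooo
--------------
all cells are - at step 9

yes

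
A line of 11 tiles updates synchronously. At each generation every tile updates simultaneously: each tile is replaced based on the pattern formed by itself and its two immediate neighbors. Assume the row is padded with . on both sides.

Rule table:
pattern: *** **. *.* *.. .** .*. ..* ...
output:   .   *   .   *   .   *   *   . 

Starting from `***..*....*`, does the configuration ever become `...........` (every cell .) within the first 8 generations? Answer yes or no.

no

..*****..**
.*....***.*
***..*..*.*
..*******.*
.*......*.*
***....**.*
..**..*.*.*
.*.****.*.*
generation 8 is .*.****.*.*, still not uniform .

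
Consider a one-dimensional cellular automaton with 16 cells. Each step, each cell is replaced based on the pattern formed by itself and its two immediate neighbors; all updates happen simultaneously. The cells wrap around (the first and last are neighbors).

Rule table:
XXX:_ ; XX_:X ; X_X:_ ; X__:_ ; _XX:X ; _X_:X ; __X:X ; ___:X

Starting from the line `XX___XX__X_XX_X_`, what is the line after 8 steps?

XX_XXXX_XX_XX_X_
XX_X__X_XX_XX_X_
XX_X_XX_XX_XX_X_
XX_X_XX_XX_XX_X_  (fixed point — unchanged through step 8)

XX_X_XX_XX_XX_X_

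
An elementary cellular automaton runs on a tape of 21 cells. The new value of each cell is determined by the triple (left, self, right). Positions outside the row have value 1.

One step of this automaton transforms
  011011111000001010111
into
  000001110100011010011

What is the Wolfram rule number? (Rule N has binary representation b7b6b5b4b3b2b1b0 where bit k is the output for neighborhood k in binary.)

position 5: 111 → 1  (bit 7 = 1)
position 2: 110 → 0  (bit 6 = 0)
position 0: 101 → 0  (bit 5 = 0)
position 9: 100 → 1  (bit 4 = 1)
position 1: 011 → 0  (bit 3 = 0)
position 14: 010 → 1  (bit 2 = 1)
position 13: 001 → 1  (bit 1 = 1)
position 10: 000 → 0  (bit 0 = 0)
bits b7..b0 = 10010110 = 150

150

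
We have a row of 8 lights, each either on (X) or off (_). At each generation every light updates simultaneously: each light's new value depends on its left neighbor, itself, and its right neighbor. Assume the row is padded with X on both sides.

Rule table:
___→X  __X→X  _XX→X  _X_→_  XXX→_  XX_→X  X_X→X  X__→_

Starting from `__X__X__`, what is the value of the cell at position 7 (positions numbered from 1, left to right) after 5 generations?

_

_X__X__X
X__X__XX
X_X__XX_
XX__XXXX
_X_XX___
position 7 holds _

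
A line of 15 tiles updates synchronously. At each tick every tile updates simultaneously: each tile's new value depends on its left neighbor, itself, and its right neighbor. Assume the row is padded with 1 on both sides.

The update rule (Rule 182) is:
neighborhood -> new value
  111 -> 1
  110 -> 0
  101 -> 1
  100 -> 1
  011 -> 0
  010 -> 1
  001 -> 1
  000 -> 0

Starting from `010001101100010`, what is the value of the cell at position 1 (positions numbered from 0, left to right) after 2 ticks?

1

111010010010111
110111111111011
position 1 holds 1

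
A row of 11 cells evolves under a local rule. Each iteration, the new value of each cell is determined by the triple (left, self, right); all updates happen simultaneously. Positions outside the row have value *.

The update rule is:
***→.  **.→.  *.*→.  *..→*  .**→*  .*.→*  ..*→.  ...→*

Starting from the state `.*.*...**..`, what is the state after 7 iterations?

.*.***.*.*.

iteration 1: .*.***.*.*.
iteration 2: .*.*...*.*.
iteration 3: .*.***.*.*.  (repeats iteration 1; period 2)
iteration 7: .*.***.*.*.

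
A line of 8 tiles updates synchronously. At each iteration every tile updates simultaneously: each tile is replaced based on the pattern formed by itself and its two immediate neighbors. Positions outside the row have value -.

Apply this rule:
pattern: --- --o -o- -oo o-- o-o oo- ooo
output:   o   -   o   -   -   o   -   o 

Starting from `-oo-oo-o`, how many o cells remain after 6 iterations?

5

---o--oo
oo-o----
--oo-ooo
o---o-o-
o-o-ooo-
oooo-o--
count of o: 5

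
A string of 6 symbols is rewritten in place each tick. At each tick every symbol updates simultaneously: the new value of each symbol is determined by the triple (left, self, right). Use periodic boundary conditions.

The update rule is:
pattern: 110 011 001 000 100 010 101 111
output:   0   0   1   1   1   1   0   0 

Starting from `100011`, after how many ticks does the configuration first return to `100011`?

tick 1: 011100
tick 2: 100011

2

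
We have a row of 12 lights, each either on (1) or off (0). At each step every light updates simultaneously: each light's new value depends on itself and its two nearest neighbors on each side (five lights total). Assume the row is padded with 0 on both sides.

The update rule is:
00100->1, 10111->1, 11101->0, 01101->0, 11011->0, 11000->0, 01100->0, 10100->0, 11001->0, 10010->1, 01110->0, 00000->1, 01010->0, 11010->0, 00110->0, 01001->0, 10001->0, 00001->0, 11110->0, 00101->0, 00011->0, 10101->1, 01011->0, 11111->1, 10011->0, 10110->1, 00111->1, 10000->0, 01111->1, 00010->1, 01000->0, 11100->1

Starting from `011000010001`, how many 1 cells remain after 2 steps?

step 1: 000000110011
step 2: 111100000000
count of 1: 4

4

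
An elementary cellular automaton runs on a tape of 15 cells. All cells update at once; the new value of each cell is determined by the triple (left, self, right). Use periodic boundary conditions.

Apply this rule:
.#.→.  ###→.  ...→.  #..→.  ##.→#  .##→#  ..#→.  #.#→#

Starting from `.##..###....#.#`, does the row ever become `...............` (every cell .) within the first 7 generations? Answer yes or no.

yes

generation 1: ###..#.#.....#.
generation 2: #.#...#.......#
generation 3: ##............#
generation 4: .#............#
generation 5: #..............
generation 6: ...............
all cells are . at generation 6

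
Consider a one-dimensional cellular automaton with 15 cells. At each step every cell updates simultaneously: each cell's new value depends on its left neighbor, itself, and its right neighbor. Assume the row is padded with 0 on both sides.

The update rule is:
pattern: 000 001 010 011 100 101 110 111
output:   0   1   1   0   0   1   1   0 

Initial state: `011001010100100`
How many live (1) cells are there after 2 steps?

7

101011111101100
111100000110100
count of 1: 7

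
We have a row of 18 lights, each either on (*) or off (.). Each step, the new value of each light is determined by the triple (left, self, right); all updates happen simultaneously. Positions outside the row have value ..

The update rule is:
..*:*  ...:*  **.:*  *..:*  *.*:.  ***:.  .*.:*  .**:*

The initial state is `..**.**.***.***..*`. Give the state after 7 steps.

****.**.*.*.*.****
*..*.**.*.*.*.*..*
****.**.*.*.*.****  (repeats step 1; period 2)
step 7: ****.**.*.*.*.****

****.**.*.*.*.****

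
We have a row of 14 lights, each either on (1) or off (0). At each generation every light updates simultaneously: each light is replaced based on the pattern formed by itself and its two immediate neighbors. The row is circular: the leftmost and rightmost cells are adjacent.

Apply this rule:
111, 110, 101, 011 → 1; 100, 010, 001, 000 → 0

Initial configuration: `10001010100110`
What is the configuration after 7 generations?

00000101000111
00000010000111
00000000000111
00000000000111  (fixed point — unchanged through generation 7)

00000000000111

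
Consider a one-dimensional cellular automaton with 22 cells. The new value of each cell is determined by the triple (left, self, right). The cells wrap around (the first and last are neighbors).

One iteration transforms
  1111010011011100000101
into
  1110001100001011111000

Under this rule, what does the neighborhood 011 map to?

At position 8 the neighborhood is 011; the next row has 0 there.

0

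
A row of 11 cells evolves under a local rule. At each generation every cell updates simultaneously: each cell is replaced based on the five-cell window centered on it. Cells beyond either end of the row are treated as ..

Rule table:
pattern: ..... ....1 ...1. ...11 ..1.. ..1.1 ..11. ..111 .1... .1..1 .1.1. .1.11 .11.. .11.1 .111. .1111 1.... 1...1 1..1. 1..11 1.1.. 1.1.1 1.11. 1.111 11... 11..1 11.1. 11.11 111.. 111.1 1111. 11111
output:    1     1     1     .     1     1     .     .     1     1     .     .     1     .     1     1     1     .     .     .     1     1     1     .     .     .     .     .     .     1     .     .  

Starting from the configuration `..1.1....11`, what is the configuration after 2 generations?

.11..1....1

111.1111..1
.11..1....1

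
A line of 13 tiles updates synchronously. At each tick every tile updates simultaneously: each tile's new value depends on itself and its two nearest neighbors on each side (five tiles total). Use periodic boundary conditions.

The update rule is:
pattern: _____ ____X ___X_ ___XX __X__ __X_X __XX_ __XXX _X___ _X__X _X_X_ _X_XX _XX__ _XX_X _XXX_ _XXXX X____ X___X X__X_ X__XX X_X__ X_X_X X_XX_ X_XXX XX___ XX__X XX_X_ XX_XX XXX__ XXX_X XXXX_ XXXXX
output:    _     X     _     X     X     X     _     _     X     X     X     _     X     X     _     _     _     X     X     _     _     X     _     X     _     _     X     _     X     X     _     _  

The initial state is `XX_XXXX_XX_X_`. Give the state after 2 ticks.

_X_X__X__XXX_
XXX_XXXX___X_

XXX_XXXX___X_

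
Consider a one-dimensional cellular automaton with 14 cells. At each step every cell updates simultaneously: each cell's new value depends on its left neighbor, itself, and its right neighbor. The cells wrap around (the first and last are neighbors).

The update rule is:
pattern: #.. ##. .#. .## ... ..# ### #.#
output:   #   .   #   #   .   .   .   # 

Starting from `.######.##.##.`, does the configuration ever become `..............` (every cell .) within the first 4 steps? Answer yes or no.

no

.#.....##.##.#
###....#.##.##
...#...###.##.
...##..#..##.#
step 4 is ...##..#..##.#, still not uniform .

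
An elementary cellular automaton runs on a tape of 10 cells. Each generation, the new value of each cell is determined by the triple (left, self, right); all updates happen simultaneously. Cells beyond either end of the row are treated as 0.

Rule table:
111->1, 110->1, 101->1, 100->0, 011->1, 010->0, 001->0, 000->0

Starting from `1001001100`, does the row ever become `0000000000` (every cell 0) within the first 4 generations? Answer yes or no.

0000001100
0000001100  (fixed point — unchanged through generation 4)
generation 4 is 0000001100, still not uniform 0

no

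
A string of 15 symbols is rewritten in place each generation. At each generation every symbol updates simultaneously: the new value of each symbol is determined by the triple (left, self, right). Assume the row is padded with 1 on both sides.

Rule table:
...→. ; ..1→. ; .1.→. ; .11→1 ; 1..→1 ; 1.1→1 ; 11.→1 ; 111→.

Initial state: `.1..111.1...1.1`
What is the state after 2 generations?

generation 1: 1.1.1.11.1...11
generation 2: 11.1.1111.1..1.

11.1.1111.1..1.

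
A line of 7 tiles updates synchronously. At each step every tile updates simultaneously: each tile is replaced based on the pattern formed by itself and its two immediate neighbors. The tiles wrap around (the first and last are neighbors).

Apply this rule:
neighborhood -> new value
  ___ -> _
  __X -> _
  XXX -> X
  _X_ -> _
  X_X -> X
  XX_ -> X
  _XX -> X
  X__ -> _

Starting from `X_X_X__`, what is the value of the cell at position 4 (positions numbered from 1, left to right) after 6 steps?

_X_X___
__X____
_______
_______  (fixed point — unchanged through step 6)
position 4 holds _

_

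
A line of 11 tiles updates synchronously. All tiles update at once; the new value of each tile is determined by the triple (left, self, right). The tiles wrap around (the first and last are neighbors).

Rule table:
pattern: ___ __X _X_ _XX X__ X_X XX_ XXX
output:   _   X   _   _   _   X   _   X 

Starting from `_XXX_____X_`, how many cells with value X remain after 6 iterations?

X_X_____X__
_X_____X__X
X_____X__X_
_____X__X_X
____X__X_X_
___X__X_X__
count of X: 3

3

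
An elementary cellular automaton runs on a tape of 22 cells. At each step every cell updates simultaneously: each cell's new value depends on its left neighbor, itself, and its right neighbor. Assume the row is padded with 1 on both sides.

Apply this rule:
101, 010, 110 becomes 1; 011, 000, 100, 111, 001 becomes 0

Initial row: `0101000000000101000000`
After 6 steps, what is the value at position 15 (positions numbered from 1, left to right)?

step 1: 1111000000000111000000
step 2: 0001000000000001000000
step 3: 0001000000000001000000  (fixed point — unchanged through step 6)
position 15 holds 0

0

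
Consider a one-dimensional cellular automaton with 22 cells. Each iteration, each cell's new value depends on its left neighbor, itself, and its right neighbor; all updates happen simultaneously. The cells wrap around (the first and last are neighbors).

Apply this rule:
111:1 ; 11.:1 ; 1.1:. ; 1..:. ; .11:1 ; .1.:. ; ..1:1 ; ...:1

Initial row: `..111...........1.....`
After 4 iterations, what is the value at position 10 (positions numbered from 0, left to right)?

11111.1111111111..1111
11111.1111111111.11111
11111.1111111111.11111  (fixed point — unchanged through iteration 4)
position 10 holds 1

1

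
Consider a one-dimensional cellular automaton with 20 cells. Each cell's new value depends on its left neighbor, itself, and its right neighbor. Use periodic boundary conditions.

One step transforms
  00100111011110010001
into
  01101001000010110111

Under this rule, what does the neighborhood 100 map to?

At position 0 the neighborhood is 100; the next row has 0 there.

0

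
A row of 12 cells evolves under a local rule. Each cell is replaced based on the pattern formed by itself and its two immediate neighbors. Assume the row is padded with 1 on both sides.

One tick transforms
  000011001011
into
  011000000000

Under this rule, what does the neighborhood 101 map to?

0

At position 9 the neighborhood is 101; the next row has 0 there.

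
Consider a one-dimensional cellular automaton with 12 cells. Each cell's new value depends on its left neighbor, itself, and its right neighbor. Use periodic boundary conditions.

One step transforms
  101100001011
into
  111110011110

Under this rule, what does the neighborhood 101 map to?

1

At position 1 the neighborhood is 101; the next row has 1 there.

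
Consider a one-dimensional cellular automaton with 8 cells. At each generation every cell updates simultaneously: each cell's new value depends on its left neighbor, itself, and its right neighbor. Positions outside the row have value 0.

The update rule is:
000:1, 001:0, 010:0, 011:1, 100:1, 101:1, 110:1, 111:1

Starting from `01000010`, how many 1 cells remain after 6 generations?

7

00111001
10111100
01111111
01111111  (fixed point — unchanged through generation 6)
count of 1: 7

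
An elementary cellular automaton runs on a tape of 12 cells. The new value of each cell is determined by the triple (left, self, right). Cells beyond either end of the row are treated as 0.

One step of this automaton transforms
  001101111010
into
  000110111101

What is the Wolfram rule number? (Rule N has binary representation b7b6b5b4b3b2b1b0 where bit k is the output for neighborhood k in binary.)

240

position 6: 111 → 1  (bit 7 = 1)
position 3: 110 → 1  (bit 6 = 1)
position 4: 101 → 1  (bit 5 = 1)
position 11: 100 → 1  (bit 4 = 1)
position 2: 011 → 0  (bit 3 = 0)
position 10: 010 → 0  (bit 2 = 0)
position 1: 001 → 0  (bit 1 = 0)
position 0: 000 → 0  (bit 0 = 0)
bits b7..b0 = 11110000 = 240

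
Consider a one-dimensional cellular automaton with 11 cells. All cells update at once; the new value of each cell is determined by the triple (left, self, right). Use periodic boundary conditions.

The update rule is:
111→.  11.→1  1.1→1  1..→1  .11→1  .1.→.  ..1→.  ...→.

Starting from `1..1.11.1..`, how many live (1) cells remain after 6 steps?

step 1: .1..1111.1.
step 2: ..1.1..11.1
step 3: 1..1.1.111.
step 4: .1..1.11.11
step 5: 1.1..111111
step 6: 11.1.1.....
count of 1: 4

4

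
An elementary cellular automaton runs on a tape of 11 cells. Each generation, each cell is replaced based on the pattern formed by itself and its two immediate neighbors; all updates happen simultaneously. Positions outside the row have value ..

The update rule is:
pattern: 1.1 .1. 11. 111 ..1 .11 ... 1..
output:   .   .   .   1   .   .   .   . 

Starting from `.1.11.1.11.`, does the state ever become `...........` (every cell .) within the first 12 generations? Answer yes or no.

generation 1: ...........
all cells are . at generation 1

yes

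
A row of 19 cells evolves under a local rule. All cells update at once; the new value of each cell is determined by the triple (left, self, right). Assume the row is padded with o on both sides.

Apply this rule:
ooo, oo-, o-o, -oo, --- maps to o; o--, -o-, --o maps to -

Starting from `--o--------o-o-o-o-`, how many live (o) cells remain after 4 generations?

----oooooo--o-o-o-o
-oo-oooooo---o-o-oo
oooooooooo-o--o-ooo
ooooooooooo----oooo
count of o: 15

15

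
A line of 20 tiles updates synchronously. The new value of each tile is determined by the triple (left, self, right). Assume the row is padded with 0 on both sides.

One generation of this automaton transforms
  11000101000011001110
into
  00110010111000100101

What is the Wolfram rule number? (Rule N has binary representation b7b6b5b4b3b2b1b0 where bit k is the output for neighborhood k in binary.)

177

position 17: 111 → 1  (bit 7 = 1)
position 1: 110 → 0  (bit 6 = 0)
position 6: 101 → 1  (bit 5 = 1)
position 2: 100 → 1  (bit 4 = 1)
position 0: 011 → 0  (bit 3 = 0)
position 5: 010 → 0  (bit 2 = 0)
position 4: 001 → 0  (bit 1 = 0)
position 3: 000 → 1  (bit 0 = 1)
bits b7..b0 = 10110001 = 177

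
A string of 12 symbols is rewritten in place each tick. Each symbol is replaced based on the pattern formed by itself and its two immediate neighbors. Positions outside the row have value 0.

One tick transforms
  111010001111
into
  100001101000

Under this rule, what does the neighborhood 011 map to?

1

At position 0 the neighborhood is 011; the next row has 1 there.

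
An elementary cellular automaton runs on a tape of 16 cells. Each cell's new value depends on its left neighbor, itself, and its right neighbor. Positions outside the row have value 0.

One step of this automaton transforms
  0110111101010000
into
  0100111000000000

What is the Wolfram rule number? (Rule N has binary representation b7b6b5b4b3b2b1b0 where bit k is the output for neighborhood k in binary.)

136

position 5: 111 → 1  (bit 7 = 1)
position 2: 110 → 0  (bit 6 = 0)
position 3: 101 → 0  (bit 5 = 0)
position 12: 100 → 0  (bit 4 = 0)
position 1: 011 → 1  (bit 3 = 1)
position 9: 010 → 0  (bit 2 = 0)
position 0: 001 → 0  (bit 1 = 0)
position 13: 000 → 0  (bit 0 = 0)
bits b7..b0 = 10001000 = 136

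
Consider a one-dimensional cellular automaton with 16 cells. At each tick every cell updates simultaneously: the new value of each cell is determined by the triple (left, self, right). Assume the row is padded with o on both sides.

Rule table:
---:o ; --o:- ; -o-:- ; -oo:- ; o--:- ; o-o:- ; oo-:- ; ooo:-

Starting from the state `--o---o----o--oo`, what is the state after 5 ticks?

----o---oo------

tick 1: ----o---oo------
tick 2: -oo---o----oooo-
tick 3: ----o---oo------  (repeats tick 1; period 2)
tick 5: ----o---oo------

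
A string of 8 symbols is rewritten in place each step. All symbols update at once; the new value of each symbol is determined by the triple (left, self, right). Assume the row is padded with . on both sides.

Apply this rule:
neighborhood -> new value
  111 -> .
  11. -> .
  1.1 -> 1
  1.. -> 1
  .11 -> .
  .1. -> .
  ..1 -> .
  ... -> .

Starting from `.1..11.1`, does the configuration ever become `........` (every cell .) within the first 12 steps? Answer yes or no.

yes

..1...1.
...1...1
....1...
.....1..
......1.
.......1
........
all cells are . at step 7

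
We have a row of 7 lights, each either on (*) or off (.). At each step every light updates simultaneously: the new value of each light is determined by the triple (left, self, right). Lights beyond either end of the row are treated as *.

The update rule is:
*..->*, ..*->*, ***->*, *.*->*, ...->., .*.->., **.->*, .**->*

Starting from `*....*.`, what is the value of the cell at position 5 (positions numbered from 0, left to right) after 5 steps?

**..*.*
****.**
*******
*******  (fixed point — unchanged through step 5)
position 5 holds *

*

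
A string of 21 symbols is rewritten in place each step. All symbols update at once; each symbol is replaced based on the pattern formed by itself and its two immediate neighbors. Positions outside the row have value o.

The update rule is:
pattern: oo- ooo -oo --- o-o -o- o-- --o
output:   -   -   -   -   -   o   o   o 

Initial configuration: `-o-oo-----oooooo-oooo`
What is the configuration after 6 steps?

-oo-----ooo-ooo-ooo-o

step 1: -o---o---o-----------
step 2: -oo-ooo-ooo---------o
step 3: -----------o-------o-
step 4: o---------ooo-----oo-
step 5: -o-------o---o---o---
step 6: -oo-----ooo-ooo-ooo-o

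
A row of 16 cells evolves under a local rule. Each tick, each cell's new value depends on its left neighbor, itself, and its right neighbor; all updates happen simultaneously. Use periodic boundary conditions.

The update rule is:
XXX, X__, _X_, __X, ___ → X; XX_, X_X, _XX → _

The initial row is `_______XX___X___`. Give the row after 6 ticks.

XX_XXX_XX_XXX_XX

tick 1: XXXXXXX__XXXXXXX
tick 2: XXXXXX_XX_XXXXXX
tick 3: XXXXX______XXXXX
tick 4: XXXX_XXXXXX_XXXX
tick 5: XXX___XXXX___XXX
tick 6: XX_XXX_XX_XXX_XX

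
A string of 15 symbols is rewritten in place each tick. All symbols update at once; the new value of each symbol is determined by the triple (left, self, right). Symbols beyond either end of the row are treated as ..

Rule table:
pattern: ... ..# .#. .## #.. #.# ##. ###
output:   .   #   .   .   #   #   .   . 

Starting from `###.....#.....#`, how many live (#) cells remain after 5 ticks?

7

...#...#.#...#.
..#.#.#.#.#.#.#
.#.#.#.#.#.#.#.
#.#.#.#.#.#.#.#
.#.#.#.#.#.#.#.
count of #: 7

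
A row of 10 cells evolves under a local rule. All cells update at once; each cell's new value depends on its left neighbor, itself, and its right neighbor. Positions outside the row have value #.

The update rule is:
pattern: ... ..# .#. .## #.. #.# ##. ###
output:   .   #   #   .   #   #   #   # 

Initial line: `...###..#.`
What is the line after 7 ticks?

tick 1: #.#.######
tick 2: ####.#####
tick 3: #####.####
tick 4: ######.###
tick 5: #######.##
tick 6: ########.#
tick 7: #########.

#########.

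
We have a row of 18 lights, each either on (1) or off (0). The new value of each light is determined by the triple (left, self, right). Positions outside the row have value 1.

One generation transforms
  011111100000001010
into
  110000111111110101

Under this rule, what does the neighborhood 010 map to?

0

At position 14 the neighborhood is 010; the next row has 0 there.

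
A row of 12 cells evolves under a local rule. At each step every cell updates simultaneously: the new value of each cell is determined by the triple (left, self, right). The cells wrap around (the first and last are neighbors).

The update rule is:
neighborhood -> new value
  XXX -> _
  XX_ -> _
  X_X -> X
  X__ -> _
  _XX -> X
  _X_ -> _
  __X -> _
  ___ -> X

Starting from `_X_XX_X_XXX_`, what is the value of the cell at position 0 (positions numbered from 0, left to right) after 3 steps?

__XX_X_XX___
X_X_X_XX__XX
_X_X_XX___X_
position 0 holds _

_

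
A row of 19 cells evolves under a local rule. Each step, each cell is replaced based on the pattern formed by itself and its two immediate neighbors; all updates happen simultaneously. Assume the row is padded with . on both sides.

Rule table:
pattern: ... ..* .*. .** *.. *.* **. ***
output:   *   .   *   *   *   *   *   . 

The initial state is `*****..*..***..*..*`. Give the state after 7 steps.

step 1: *...**.**.*.**.**.*
step 2: ***.***************
step 3: *.***.............*
step 4: ***.*************.*
step 5: *.***...........***
step 6: ***.***********.*.*
step 7: *.***.........*****

*.***.........*****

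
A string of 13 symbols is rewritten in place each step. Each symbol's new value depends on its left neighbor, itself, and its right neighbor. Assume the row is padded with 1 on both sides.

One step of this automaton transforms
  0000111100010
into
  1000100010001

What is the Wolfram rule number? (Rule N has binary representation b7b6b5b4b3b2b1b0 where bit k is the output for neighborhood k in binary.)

56

position 5: 111 → 0  (bit 7 = 0)
position 7: 110 → 0  (bit 6 = 0)
position 12: 101 → 1  (bit 5 = 1)
position 0: 100 → 1  (bit 4 = 1)
position 4: 011 → 1  (bit 3 = 1)
position 11: 010 → 0  (bit 2 = 0)
position 3: 001 → 0  (bit 1 = 0)
position 1: 000 → 0  (bit 0 = 0)
bits b7..b0 = 00111000 = 56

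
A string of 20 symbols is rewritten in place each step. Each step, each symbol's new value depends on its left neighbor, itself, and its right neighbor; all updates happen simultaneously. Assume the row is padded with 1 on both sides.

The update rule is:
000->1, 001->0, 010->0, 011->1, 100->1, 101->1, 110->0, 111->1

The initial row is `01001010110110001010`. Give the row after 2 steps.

step 1: 10100101101101100101
step 2: 01010011011011010011

01010011011011010011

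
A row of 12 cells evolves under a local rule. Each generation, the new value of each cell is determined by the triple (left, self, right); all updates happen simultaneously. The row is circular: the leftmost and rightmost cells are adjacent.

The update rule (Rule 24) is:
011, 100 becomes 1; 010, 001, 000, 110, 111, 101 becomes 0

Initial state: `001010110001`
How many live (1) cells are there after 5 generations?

100000101000
010000000100
001000000010
000100000001
100010000000
count of 1: 2

2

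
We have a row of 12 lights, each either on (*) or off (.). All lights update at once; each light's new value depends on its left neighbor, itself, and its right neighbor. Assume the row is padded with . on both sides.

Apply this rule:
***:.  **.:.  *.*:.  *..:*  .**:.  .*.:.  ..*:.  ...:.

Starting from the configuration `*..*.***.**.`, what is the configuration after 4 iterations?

.*.........*
..*.........
...*........
....*.......

....*.......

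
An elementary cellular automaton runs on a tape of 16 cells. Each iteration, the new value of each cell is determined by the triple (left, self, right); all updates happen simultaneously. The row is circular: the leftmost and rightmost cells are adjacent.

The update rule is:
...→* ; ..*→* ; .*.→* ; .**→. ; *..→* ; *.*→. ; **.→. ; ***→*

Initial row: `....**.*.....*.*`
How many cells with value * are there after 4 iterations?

10

****...*******.*
***.***.*****...
.*...*...***.***
.********.*...*.
count of *: 10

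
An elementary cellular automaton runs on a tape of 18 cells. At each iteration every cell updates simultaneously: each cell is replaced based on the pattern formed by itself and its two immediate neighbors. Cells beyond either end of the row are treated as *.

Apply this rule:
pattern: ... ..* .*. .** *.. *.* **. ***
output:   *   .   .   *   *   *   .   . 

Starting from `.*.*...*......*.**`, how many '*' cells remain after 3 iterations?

*.*.**..*****..**.
.*.**.*.*....*.*.*
*.**.*.*.***..*.**
count of *: 11

11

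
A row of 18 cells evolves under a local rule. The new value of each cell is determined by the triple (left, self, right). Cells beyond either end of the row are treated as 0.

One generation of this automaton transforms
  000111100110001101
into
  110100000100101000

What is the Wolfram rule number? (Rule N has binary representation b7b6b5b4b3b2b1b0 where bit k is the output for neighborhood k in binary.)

9

position 4: 111 → 0  (bit 7 = 0)
position 6: 110 → 0  (bit 6 = 0)
position 16: 101 → 0  (bit 5 = 0)
position 7: 100 → 0  (bit 4 = 0)
position 3: 011 → 1  (bit 3 = 1)
position 17: 010 → 0  (bit 2 = 0)
position 2: 001 → 0  (bit 1 = 0)
position 0: 000 → 1  (bit 0 = 1)
bits b7..b0 = 00001001 = 9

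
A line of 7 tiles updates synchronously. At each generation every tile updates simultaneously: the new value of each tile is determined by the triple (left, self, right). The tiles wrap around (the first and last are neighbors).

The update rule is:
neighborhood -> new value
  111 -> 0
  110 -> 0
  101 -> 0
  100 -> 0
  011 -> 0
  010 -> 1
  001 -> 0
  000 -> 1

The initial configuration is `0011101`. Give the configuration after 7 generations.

generation 1: 0000001
generation 2: 0111101
generation 3: 0000001  (repeats generation 1; period 2)
generation 7: 0000001

0000001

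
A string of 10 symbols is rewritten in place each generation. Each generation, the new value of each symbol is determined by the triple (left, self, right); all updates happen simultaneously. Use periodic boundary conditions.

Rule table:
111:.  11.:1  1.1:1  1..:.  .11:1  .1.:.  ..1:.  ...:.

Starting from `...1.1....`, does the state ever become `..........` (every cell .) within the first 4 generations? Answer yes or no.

yes

....1.....
..........
all cells are . at generation 2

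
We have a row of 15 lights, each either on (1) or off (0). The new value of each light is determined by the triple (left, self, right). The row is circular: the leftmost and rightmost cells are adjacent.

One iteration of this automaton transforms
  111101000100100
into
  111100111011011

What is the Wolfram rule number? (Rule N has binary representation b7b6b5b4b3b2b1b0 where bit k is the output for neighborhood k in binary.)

position 1: 111 → 1  (bit 7 = 1)
position 3: 110 → 1  (bit 6 = 1)
position 4: 101 → 0  (bit 5 = 0)
position 6: 100 → 1  (bit 4 = 1)
position 0: 011 → 1  (bit 3 = 1)
position 5: 010 → 0  (bit 2 = 0)
position 8: 001 → 1  (bit 1 = 1)
position 7: 000 → 1  (bit 0 = 1)
bits b7..b0 = 11011011 = 219

219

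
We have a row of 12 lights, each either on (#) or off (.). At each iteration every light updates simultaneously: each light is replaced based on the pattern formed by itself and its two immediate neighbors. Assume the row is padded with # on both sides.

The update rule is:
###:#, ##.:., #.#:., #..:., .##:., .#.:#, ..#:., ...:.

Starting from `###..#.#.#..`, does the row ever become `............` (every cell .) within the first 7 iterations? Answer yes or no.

##...#.#.#..
#....#.#.#..
.....#.#.#..
.....#.#.#..  (fixed point — unchanged through iteration 7)
iteration 7 is .....#.#.#.., still not uniform .

no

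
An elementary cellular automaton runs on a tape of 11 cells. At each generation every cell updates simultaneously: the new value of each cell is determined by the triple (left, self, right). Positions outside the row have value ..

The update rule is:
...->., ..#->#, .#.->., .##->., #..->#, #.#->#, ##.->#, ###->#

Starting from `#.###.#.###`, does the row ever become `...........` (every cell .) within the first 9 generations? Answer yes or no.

no

.#.###.#.##
#.#.###.#.#
.#.#.###.#.
#.#.#.###.#
.#.#.#.###.
#.#.#.#.###
.#.#.#.#.##
#.#.#.#.#.#
.#.#.#.#.#.
generation 9 is .#.#.#.#.#., still not uniform .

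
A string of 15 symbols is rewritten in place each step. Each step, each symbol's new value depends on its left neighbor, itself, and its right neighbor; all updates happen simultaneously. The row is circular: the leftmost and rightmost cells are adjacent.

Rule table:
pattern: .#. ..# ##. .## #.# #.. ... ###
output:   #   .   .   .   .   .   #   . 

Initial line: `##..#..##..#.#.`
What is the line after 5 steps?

....#......#.#.
###.#.####.#.#.
....#......#.#.  (repeats step 1; period 2)
step 5: ....#......#.#.

....#......#.#.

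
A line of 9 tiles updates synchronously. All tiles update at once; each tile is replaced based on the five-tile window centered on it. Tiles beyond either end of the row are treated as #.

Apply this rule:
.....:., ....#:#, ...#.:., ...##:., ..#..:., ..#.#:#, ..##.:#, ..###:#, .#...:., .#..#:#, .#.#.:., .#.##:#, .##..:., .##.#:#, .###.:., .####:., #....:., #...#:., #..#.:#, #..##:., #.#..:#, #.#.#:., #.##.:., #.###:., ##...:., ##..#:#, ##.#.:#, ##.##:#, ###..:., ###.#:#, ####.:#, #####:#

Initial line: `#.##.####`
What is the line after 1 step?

##.##..##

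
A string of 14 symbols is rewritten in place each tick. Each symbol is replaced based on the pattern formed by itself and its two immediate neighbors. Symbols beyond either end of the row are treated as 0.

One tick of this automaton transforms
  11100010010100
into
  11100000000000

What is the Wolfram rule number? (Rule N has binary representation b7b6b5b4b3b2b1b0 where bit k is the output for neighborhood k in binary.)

position 1: 111 → 1  (bit 7 = 1)
position 2: 110 → 1  (bit 6 = 1)
position 10: 101 → 0  (bit 5 = 0)
position 3: 100 → 0  (bit 4 = 0)
position 0: 011 → 1  (bit 3 = 1)
position 6: 010 → 0  (bit 2 = 0)
position 5: 001 → 0  (bit 1 = 0)
position 4: 000 → 0  (bit 0 = 0)
bits b7..b0 = 11001000 = 200

200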